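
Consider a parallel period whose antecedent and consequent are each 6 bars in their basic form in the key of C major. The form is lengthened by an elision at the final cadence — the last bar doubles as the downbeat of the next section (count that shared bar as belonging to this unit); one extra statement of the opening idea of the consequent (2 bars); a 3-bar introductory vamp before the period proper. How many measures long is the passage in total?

17 measures

Basic parallel period: 6 + 6 = 12 bars.
12 (basic form) + 2 (extra statement) + 3 (introduction) = 17.
The elision shares a bar with the next section but does not change this unit's count.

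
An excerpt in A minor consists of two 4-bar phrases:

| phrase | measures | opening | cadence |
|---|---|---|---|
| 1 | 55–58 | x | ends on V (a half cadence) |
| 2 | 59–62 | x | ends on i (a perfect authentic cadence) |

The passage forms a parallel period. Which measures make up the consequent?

measures 59–62

The phrase ending with the weaker cadence (half cadence) is the antecedent; the one ending more conclusively (perfect authentic cadence) is the consequent. The consequent is measures 59–62.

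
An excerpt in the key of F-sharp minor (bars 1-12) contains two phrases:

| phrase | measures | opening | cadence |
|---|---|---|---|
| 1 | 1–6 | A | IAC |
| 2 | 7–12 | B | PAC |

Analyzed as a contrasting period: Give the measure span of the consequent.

measures 7–12

The antecedent is the phrase ending with the weaker cadence (imperfect authentic cadence, phrase 1) and the consequent the one ending more conclusively (perfect authentic cadence, phrase 2); the consequent is mm. 7-12.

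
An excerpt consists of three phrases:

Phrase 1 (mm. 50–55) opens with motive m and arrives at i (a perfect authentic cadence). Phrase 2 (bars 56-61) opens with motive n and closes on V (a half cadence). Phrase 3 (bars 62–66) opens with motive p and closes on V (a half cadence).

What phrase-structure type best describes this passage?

The final phrase closes with a half cadence, which is not stronger than the preceding half cadence; the 3 phrases lack an overall antecedent–consequent design and so form a phrase group.

phrase group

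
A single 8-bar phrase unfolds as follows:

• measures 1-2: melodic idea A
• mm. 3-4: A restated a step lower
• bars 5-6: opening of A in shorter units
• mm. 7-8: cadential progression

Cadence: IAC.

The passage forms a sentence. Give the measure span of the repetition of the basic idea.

measures 3–4

The presentation of a sentence is the basic idea (bars 1–2) plus its repetition (mm. 3–4); the repetition of the basic idea is therefore mm. 3–4.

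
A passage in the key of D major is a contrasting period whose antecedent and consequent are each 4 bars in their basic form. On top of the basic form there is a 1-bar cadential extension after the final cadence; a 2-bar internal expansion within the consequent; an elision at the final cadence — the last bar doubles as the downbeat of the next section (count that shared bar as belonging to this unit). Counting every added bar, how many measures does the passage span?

Basic contrasting period: 4 + 4 = 8 bars.
8 (basic form) + 1 (cadential extension) + 2 (internal expansion) = 11.
The elision shares a bar with the next section but does not change this unit's count.

11 measures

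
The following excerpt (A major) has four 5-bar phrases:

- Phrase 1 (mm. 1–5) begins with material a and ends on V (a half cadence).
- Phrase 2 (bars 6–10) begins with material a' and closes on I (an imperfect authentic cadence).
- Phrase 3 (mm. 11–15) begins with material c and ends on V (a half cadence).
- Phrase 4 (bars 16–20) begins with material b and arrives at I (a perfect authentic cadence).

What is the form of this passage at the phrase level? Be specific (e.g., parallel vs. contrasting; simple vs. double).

contrasting double period

Four phrases in two halves: the first half (bars 1–10) ends with an imperfect authentic cadence, the second (measures 11–20) with a perfect authentic cadence — a large antecedent–consequent pair, i.e. a double period.
Phrase 3 begins with different material from phrase 1, making it contrasting.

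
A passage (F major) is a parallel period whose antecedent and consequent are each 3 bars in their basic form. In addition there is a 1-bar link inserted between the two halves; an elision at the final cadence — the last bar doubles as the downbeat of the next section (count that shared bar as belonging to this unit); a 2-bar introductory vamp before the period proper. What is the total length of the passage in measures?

9 measures

Basic parallel period: 3 + 3 = 6 bars.
6 (basic form) + 1 (link) + 2 (introduction) = 9.
The elision shares a bar with the next section but does not change this unit's count.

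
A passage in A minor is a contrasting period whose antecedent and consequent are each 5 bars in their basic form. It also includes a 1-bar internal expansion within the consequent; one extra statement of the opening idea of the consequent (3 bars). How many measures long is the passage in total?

14 measures

Basic contrasting period: 5 + 5 = 10 bars.
10 (basic form) + 1 (internal expansion) + 3 (extra statement) = 14.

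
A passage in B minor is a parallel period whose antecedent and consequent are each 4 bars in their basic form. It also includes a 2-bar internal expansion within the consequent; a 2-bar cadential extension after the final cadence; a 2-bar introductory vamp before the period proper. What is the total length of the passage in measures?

14 measures

Basic parallel period: 4 + 4 = 8 bars.
8 (basic form) + 2 (internal expansion) + 2 (cadential extension) + 2 (introduction) = 14.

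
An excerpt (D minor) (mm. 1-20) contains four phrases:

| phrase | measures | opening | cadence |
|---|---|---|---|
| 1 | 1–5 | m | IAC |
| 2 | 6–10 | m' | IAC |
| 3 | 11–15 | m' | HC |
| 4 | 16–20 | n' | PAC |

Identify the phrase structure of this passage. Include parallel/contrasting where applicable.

Four phrases in two halves: the first half (mm. 1-10) ends with an imperfect authentic cadence, the second (mm. 11–20) with a perfect authentic cadence — a large antecedent–consequent pair, i.e. a double period.
Phrase 3 begins with the same material as phrase 1, making it parallel.

parallel double period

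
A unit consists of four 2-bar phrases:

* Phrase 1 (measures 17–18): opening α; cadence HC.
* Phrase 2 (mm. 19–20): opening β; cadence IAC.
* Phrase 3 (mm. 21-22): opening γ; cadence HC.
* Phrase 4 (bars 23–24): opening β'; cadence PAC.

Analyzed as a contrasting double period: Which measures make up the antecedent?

measures 17–20

In a double period the four phrases pair into a large antecedent (phrases 1–2, ending imperfect authentic cadence) and a large consequent (phrases 3–4, ending perfect authentic cadence). The antecedent spans mm. 17–20.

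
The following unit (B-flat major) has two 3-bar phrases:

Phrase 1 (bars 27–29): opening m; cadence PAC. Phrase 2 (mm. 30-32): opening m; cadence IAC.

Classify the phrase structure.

The second phrase closes with an imperfect authentic cadence, which is not stronger than the first phrase's perfect authentic cadence; without a weak→strong cadential pair there is no antecedent–consequent relationship, so this is a phrase group rather than a period.

phrase group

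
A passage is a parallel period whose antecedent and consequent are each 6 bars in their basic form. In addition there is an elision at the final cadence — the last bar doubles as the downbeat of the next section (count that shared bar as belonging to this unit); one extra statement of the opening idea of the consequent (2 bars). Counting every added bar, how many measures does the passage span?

14 measures

Basic parallel period: 6 + 6 = 12 bars.
12 (basic form) + 2 (extra statement) = 14.
The elision shares a bar with the next section but does not change this unit's count.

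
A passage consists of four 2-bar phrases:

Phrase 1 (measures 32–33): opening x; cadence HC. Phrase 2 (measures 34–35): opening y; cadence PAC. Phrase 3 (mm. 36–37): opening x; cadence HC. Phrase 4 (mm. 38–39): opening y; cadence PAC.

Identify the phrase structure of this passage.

The cadence pattern HC–PAC–HC–PAC is weak–strong twice, and phrases 3–4 restate phrases 1–2: a period heard twice, not a double period (which would end weakly at phrase 2).

repeated period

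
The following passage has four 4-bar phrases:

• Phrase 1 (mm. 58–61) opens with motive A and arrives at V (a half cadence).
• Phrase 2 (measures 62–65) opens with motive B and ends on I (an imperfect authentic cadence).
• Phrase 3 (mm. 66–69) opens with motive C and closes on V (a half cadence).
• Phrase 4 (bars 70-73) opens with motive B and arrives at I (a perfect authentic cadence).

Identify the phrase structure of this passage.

contrasting double period

Four phrases in two halves: the first half (mm. 58–65) ends with an imperfect authentic cadence, the second (mm. 66–73) with a perfect authentic cadence — a large antecedent–consequent pair, i.e. a double period.
Phrase 3 begins with different material from phrase 1, making it contrasting.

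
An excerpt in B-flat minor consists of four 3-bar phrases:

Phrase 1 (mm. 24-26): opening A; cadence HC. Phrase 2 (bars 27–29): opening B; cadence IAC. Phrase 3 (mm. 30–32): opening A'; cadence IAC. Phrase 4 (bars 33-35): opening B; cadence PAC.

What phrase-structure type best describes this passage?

Four phrases in two halves: the first half (mm. 24-29) ends with an imperfect authentic cadence, the second (mm. 30–35) with a perfect authentic cadence — a large antecedent–consequent pair, i.e. a double period.
Phrase 3 begins with the same material as phrase 1, making it parallel.

parallel double period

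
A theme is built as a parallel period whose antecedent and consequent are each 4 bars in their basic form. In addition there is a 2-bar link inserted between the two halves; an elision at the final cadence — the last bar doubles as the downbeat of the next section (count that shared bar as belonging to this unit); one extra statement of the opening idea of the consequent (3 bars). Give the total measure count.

Basic parallel period: 4 + 4 = 8 bars.
8 (basic form) + 2 (link) + 3 (extra statement) = 13.
The elision shares a bar with the next section but does not change this unit's count.

13 measures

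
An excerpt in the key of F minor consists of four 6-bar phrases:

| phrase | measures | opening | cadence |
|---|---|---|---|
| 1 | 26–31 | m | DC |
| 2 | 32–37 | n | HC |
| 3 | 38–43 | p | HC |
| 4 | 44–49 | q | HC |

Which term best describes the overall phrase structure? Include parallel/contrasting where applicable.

phrase group

Phrase 4 ends with a half cadence, no stronger than phrase 2's half cadence, so the four phrases do not form a double period; nor do phrases 3–4 duplicate 1–2, so it is not a repeated period. With no phrase reaching a conclusive cadence, the passage is a phrase group.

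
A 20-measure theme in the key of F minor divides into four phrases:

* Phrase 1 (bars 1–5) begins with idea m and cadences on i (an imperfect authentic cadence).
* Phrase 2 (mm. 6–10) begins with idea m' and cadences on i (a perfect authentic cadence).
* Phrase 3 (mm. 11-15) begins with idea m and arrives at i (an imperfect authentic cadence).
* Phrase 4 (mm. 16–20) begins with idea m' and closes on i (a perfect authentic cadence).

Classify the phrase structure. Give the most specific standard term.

repeated period

The cadence pattern IAC–PAC–IAC–PAC is weak–strong twice, and phrases 3–4 restate phrases 1–2: a period heard twice, not a double period (which would end weakly at phrase 2).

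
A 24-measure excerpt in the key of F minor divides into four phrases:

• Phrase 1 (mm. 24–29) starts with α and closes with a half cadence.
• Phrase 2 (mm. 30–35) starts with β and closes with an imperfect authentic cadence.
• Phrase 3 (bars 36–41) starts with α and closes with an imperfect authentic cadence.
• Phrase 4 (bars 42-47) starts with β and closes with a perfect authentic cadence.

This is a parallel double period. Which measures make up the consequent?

measures 36–47

In a double period the first pair of phrases (ending imperfect authentic cadence) is the large antecedent and the second pair (ending perfect authentic cadence) is the large consequent; the consequent is measures 36–47.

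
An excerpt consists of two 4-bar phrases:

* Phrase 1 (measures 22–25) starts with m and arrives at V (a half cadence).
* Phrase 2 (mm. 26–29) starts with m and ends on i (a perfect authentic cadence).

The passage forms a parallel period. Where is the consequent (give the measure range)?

measures 26–29

The antecedent is the phrase ending with the weaker cadence (half cadence, phrase 1) and the consequent the one ending more conclusively (perfect authentic cadence, phrase 2); the consequent is measures 26-29.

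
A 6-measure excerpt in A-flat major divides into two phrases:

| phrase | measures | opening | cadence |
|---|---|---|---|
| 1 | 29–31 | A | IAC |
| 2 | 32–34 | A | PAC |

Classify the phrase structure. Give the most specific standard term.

Phrase 1 ends with an imperfect authentic cadence (weaker) and phrase 2 with a perfect authentic cadence (stronger): antecedent + consequent = a period.
The two phrases open with the same material (A / A), so the period is parallel.

parallel period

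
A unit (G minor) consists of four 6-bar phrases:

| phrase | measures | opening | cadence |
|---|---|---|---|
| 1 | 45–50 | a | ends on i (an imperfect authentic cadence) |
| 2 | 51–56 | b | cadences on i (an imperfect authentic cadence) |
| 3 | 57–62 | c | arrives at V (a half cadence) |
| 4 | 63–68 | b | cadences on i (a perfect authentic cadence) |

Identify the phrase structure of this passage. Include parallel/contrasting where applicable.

contrasting double period

Four phrases in two halves: the first half (mm. 45–56) ends with an imperfect authentic cadence, the second (measures 57–68) with a perfect authentic cadence — a large antecedent–consequent pair, i.e. a double period.
Phrase 3 begins with different material from phrase 1, making it contrasting.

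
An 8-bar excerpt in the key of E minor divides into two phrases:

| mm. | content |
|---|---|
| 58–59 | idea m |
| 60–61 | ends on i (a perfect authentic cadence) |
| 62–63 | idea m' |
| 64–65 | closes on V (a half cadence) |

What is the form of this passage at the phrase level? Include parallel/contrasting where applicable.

The second phrase closes with a half cadence, which is not stronger than the first phrase's perfect authentic cadence; without a weak→strong cadential pair there is no antecedent–consequent relationship, so this is a phrase group rather than a period.

phrase group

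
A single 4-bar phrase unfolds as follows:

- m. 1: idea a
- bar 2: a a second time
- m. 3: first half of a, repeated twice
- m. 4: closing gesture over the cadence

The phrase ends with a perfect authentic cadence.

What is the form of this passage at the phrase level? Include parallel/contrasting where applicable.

sentence

Basic idea (measure 1) + its repetition (measure 2) form the presentation; fragmentation and cadence (bars 3–4) form the continuation — the 4-bar whole is a sentence.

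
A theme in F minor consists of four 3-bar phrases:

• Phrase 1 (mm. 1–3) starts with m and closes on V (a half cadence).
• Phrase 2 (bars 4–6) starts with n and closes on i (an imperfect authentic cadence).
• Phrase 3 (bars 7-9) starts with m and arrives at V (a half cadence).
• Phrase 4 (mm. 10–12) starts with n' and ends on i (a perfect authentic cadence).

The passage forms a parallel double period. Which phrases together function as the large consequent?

phrases 3 and 4

In a double period the first pair of phrases (ending imperfect authentic cadence) is the large antecedent and the second pair (ending perfect authentic cadence) is the large consequent; the consequent is phrases 3 and 4.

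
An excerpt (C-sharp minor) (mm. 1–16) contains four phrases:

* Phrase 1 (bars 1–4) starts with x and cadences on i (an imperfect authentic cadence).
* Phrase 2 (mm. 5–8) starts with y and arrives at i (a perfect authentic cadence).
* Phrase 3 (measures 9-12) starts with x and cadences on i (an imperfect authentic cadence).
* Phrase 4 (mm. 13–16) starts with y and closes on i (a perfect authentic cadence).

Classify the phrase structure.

repeated period

The cadence pattern IAC–PAC–IAC–PAC is weak–strong twice, and phrases 3–4 restate phrases 1–2: a period heard twice, not a double period (which would end weakly at phrase 2).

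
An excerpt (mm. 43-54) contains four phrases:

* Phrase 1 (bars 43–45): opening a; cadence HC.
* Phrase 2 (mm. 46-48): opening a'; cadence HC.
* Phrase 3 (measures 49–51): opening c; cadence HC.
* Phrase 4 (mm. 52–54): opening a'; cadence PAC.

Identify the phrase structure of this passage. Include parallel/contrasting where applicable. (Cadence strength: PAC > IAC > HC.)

Four phrases in two halves: the first half (mm. 43-48) ends with a half cadence, the second (mm. 49-54) with a perfect authentic cadence — a large antecedent–consequent pair, i.e. a double period.
Phrase 3 begins with different material from phrase 1, making it contrasting.

contrasting double period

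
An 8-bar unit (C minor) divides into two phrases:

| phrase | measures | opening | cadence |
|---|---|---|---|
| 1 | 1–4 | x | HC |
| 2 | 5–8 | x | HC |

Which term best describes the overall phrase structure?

repeated phrase

Both phrases have the same opening (x) and the same cadence (half cadence): the second is a restatement, not a consequent, so this is a repeated phrase rather than a period.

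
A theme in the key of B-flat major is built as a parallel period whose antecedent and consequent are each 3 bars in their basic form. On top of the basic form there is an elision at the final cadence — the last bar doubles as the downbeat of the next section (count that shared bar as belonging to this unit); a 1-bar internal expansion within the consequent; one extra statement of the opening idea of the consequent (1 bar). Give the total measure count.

Basic parallel period: 3 + 3 = 6 bars.
6 (basic form) + 1 (internal expansion) + 1 (extra statement) = 8.
The elision shares a bar with the next section but does not change this unit's count.

8 measures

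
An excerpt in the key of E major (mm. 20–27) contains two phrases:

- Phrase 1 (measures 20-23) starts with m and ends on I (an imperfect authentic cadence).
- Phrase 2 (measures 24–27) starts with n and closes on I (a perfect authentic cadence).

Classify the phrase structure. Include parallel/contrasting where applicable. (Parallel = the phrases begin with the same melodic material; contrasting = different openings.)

Phrase 1 ends with an imperfect authentic cadence (weaker) and phrase 2 with a perfect authentic cadence (stronger): antecedent + consequent = a period.
The two phrases open with different material (m / n), so the period is contrasting.

contrasting period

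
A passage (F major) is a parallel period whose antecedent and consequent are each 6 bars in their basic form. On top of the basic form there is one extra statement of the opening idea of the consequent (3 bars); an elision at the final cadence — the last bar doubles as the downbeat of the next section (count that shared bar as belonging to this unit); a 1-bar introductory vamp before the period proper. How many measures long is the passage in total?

16 measures

Basic parallel period: 6 + 6 = 12 bars.
12 (basic form) + 3 (extra statement) + 1 (introduction) = 16.
The elision shares a bar with the next section but does not change this unit's count.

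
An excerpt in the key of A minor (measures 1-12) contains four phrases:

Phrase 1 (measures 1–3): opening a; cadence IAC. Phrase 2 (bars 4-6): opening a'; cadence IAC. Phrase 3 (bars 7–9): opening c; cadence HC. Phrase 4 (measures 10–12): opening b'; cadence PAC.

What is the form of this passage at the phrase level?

contrasting double period

Four phrases in two halves: the first half (mm. 1–6) ends with an imperfect authentic cadence, the second (measures 7–12) with a perfect authentic cadence — a large antecedent–consequent pair, i.e. a double period.
Phrase 3 begins with different material from phrase 1, making it contrasting.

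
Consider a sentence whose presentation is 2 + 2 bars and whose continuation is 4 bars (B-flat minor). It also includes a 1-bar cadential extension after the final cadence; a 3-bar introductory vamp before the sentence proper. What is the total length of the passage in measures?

12 measures

Basic sentence: 2 + 2 + 4 = 8 bars.
8 (basic form) + 1 (cadential extension) + 3 (introduction) = 12.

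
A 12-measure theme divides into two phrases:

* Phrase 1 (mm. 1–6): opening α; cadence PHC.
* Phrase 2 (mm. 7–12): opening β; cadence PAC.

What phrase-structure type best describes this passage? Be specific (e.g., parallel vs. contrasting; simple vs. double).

contrasting period

Phrase 1 ends with a Phrygian half cadence (weaker) and phrase 2 with a perfect authentic cadence (stronger): antecedent + consequent = a period.
The two phrases open with different material (α / β), so the period is contrasting.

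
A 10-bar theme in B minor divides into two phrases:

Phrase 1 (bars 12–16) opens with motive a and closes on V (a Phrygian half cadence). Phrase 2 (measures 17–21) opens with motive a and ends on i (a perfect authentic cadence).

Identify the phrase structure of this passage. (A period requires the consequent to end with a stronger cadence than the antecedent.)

Phrase 1 ends with a Phrygian half cadence (weaker) and phrase 2 with a perfect authentic cadence (stronger): antecedent + consequent = a period.
The two phrases open with the same material (a / a), so the period is parallel.

parallel period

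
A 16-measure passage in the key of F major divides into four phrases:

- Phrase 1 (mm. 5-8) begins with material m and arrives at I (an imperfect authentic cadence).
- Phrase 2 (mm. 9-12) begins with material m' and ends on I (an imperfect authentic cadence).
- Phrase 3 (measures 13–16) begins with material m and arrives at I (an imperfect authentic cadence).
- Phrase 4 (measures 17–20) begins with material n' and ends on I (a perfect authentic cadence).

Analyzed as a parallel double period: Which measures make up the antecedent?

measures 5–12

In a double period the four phrases pair into a large antecedent (phrases 1–2, ending imperfect authentic cadence) and a large consequent (phrases 3–4, ending perfect authentic cadence). The antecedent spans mm. 5–12.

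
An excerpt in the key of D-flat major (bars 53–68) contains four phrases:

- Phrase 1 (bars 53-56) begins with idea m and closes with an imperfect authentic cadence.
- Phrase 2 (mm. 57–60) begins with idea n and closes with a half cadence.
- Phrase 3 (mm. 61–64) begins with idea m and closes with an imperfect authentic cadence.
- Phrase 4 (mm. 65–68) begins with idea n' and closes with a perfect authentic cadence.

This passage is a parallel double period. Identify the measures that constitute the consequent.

measures 61–68

In a double period the four phrases pair into a large antecedent (phrases 1–2, ending half cadence) and a large consequent (phrases 3–4, ending perfect authentic cadence). The consequent spans mm. 61–68.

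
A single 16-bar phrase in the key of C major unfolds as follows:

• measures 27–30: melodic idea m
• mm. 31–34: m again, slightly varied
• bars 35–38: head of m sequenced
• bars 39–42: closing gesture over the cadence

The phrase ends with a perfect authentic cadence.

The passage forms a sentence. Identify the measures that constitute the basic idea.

The presentation of a sentence is the basic idea (bars 27–30) plus its repetition (bars 31–34); the basic idea is therefore mm. 27–30.

measures 27–30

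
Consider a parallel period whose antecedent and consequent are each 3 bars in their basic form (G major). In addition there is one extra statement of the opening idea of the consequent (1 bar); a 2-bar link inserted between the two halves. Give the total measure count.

Basic parallel period: 3 + 3 = 6 bars.
6 (basic form) + 1 (extra statement) + 2 (link) = 9.

9 measures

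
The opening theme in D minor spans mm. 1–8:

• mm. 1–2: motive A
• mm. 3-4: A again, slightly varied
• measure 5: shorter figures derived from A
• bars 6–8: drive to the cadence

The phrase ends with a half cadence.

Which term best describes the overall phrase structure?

Basic idea (bars 1–2) + its repetition (measures 3-4) form the presentation; fragmentation and cadence (bars 5-8) form the continuation — the 8-bar whole is a sentence.

sentence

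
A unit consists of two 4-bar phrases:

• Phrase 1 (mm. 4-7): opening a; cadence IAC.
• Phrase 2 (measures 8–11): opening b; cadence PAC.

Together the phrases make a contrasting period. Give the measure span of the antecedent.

measures 4–7

The phrase ending with the weaker cadence (imperfect authentic cadence) is the antecedent; the one ending more conclusively (perfect authentic cadence) is the consequent. The antecedent is measures 4–7.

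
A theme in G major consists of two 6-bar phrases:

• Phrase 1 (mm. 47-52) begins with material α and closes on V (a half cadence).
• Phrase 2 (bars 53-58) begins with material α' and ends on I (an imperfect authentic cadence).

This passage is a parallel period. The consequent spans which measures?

The antecedent is the phrase ending with the weaker cadence (half cadence, phrase 1) and the consequent the one ending more conclusively (imperfect authentic cadence, phrase 2); the consequent is mm. 53–58.

measures 53–58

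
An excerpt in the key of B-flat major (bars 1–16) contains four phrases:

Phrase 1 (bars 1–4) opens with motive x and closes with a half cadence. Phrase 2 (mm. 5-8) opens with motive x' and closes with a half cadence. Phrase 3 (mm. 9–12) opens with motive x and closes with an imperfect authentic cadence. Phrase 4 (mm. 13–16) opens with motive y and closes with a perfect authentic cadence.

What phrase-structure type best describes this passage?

Four phrases in two halves: the first half (measures 1–8) ends with a half cadence, the second (mm. 9–16) with a perfect authentic cadence — a large antecedent–consequent pair, i.e. a double period.
Phrase 3 begins with the same material as phrase 1, making it parallel.

parallel double period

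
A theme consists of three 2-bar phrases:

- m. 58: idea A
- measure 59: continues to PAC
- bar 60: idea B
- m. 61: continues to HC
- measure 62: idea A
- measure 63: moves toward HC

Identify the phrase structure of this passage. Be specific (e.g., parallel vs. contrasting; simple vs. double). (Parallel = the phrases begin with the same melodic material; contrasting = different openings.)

The final phrase closes with a half cadence, which is not stronger than the preceding half cadence; the 3 phrases lack an overall antecedent–consequent design and so form a phrase group.

phrase group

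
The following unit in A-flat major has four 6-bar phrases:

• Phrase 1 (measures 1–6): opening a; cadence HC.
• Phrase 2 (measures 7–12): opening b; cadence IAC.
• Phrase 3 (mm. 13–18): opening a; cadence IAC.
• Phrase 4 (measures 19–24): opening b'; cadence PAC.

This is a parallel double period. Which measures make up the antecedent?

measures 1–12

In a double period the first pair of phrases (ending imperfect authentic cadence) is the large antecedent and the second pair (ending perfect authentic cadence) is the large consequent; the antecedent is measures 1–12.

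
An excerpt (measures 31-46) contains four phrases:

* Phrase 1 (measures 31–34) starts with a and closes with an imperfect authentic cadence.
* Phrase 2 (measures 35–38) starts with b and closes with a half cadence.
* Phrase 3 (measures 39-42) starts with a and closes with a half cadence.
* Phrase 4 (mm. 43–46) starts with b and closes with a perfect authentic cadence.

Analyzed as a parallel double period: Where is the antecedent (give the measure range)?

In a double period the four phrases pair into a large antecedent (phrases 1–2, ending half cadence) and a large consequent (phrases 3–4, ending perfect authentic cadence). The antecedent spans mm. 31–38.

measures 31–38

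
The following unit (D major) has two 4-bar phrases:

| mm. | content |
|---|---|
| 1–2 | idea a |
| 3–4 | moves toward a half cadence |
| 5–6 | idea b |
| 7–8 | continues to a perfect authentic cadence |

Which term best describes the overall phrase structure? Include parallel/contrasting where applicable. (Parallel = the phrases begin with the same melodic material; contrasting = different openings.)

Phrase 1 ends with a half cadence (weaker) and phrase 2 with a perfect authentic cadence (stronger): antecedent + consequent = a period.
The two phrases open with different material (a / b), so the period is contrasting.

contrasting period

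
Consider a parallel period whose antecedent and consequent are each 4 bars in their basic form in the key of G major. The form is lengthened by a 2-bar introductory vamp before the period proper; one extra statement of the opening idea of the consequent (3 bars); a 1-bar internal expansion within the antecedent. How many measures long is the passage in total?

14 measures

Basic parallel period: 4 + 4 = 8 bars.
8 (basic form) + 2 (introduction) + 3 (extra statement) + 1 (internal expansion) = 14.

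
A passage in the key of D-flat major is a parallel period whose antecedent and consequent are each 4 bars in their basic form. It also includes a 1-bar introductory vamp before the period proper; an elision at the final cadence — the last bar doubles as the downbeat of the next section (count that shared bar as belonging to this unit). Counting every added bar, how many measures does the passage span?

Basic parallel period: 4 + 4 = 8 bars.
8 (basic form) + 1 (introduction) = 9.
The elision shares a bar with the next section but does not change this unit's count.

9 measures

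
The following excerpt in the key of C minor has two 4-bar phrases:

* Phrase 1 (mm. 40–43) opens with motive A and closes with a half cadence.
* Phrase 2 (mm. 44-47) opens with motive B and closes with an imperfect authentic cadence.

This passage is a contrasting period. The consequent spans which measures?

The antecedent is the phrase ending with the weaker cadence (half cadence, phrase 1) and the consequent the one ending more conclusively (imperfect authentic cadence, phrase 2); the consequent is mm. 44-47.

measures 44–47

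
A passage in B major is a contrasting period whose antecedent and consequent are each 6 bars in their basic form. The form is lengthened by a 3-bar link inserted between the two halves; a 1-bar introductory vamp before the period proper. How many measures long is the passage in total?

16 measures

Basic contrasting period: 6 + 6 = 12 bars.
12 (basic form) + 3 (link) + 1 (introduction) = 16.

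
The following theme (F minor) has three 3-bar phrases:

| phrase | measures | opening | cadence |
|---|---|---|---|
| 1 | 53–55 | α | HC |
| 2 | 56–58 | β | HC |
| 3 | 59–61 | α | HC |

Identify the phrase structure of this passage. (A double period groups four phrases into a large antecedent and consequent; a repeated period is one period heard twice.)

phrase group

The final phrase closes with a half cadence, which is not stronger than the preceding half cadence; the 3 phrases lack an overall antecedent–consequent design and so form a phrase group.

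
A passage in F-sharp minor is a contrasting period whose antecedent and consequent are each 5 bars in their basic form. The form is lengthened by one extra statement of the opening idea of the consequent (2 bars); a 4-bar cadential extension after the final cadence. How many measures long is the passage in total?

16 measures

Basic contrasting period: 5 + 5 = 10 bars.
10 (basic form) + 2 (extra statement) + 4 (cadential extension) = 16.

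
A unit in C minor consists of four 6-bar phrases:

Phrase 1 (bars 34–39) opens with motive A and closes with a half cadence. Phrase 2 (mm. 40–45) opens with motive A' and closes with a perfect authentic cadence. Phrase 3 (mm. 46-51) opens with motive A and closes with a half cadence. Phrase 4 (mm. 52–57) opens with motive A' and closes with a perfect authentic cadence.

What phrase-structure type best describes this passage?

repeated period

The cadence pattern HC–PAC–HC–PAC is weak–strong twice, and phrases 3–4 restate phrases 1–2: a period heard twice, not a double period (which would end weakly at phrase 2).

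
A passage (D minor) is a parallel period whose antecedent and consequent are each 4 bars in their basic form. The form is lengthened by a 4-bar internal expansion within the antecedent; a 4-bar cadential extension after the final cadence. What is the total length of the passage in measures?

Basic parallel period: 4 + 4 = 8 bars.
8 (basic form) + 4 (internal expansion) + 4 (cadential extension) = 16.

16 measures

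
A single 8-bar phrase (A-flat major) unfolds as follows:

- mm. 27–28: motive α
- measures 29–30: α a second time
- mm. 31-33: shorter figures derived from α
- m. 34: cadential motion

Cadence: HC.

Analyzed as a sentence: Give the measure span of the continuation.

measures 31–34

After the presentation (mm. 27–30), the continuation covers the fragmentation through the cadence: mm. 31–34.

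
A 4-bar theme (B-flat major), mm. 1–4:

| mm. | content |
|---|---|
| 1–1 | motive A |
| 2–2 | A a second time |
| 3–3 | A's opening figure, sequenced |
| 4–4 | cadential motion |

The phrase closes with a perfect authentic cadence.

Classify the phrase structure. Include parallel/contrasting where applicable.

Basic idea (m. 1) + its repetition (bar 2) form the presentation; fragmentation and cadence (mm. 3–4) form the continuation — the 4-bar whole is a sentence.

sentence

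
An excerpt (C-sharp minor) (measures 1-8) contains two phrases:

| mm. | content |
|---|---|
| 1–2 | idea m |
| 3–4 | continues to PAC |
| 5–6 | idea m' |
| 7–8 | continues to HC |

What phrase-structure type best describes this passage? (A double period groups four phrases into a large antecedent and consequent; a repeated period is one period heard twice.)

The second phrase closes with a half cadence, which is not stronger than the first phrase's perfect authentic cadence; without a weak→strong cadential pair there is no antecedent–consequent relationship, so this is a phrase group rather than a period.

phrase group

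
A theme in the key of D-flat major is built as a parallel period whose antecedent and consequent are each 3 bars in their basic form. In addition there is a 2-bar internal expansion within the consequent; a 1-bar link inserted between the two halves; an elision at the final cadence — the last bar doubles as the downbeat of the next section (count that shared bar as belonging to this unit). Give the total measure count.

9 measures

Basic parallel period: 3 + 3 = 6 bars.
6 (basic form) + 2 (internal expansion) + 1 (link) = 9.
The elision shares a bar with the next section but does not change this unit's count.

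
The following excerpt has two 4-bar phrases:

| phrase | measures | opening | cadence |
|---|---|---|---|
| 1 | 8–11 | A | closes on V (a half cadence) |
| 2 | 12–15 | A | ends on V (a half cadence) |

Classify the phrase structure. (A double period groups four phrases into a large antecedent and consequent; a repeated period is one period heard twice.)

repeated phrase

Both phrases have the same opening (A) and the same cadence (half cadence): the second is a restatement, not a consequent, so this is a repeated phrase rather than a period.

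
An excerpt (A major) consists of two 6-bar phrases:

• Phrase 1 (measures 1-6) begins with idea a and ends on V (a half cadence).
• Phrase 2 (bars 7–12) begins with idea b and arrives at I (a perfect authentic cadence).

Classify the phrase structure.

contrasting period

Phrase 1 ends with a half cadence (weaker) and phrase 2 with a perfect authentic cadence (stronger): antecedent + consequent = a period.
The two phrases open with different material (a / b), so the period is contrasting.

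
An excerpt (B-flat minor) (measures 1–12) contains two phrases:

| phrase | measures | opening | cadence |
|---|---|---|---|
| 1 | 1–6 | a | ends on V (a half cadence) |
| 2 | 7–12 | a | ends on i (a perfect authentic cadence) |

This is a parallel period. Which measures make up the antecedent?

The phrase ending with the weaker cadence (half cadence) is the antecedent; the one ending more conclusively (perfect authentic cadence) is the consequent. The antecedent is measures 1–6.

measures 1–6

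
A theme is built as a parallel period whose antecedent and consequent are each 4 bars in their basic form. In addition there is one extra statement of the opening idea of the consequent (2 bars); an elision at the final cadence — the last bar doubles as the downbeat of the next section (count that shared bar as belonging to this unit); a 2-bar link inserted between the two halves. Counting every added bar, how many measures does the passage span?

Basic parallel period: 4 + 4 = 8 bars.
8 (basic form) + 2 (extra statement) + 2 (link) = 12.
The elision shares a bar with the next section but does not change this unit's count.

12 measures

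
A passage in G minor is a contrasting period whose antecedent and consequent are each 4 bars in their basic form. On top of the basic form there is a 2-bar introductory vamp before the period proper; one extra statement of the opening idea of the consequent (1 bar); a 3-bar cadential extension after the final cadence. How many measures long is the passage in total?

14 measures

Basic contrasting period: 4 + 4 = 8 bars.
8 (basic form) + 2 (introduction) + 1 (extra statement) + 3 (cadential extension) = 14.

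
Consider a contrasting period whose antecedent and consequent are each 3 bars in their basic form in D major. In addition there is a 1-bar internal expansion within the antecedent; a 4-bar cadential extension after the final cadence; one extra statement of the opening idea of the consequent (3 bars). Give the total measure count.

14 measures

Basic contrasting period: 3 + 3 = 6 bars.
6 (basic form) + 1 (internal expansion) + 4 (cadential extension) + 3 (extra statement) = 14.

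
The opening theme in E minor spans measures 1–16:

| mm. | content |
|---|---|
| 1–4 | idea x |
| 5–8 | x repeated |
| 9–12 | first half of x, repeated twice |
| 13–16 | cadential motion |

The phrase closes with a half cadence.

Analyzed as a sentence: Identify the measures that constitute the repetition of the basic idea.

measures 5–8

The presentation of a sentence is the basic idea (measures 1–4) plus its repetition (measures 5–8); the repetition of the basic idea is therefore mm. 5–8.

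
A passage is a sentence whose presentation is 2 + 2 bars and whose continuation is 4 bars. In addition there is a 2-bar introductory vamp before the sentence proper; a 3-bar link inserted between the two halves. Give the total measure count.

Basic sentence: 2 + 2 + 4 = 8 bars.
8 (basic form) + 2 (introduction) + 3 (link) = 13.

13 measures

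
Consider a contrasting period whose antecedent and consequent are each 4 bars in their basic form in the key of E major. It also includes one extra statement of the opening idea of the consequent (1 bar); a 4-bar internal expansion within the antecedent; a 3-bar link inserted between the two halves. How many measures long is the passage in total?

16 measures

Basic contrasting period: 4 + 4 = 8 bars.
8 (basic form) + 1 (extra statement) + 4 (internal expansion) + 3 (link) = 16.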